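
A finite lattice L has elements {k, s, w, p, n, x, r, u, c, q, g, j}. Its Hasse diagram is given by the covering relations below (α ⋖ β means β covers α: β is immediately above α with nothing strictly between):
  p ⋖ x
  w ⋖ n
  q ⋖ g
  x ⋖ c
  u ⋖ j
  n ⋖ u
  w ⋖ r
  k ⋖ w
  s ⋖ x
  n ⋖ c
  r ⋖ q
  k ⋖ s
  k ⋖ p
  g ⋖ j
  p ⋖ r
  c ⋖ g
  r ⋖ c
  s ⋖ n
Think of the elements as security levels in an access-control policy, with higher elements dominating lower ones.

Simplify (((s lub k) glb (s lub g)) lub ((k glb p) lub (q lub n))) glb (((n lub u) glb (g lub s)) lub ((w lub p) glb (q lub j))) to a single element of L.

s ∨ k = s
s ∨ g = g
s ∧ g = s
k ∧ p = k
q ∨ n = g
k ∨ g = g
s ∨ g = g
n ∨ u = u
g ∨ s = g
u ∧ g = n
w ∨ p = r
q ∨ j = j
r ∧ j = r
n ∨ r = c
g ∧ c = c

c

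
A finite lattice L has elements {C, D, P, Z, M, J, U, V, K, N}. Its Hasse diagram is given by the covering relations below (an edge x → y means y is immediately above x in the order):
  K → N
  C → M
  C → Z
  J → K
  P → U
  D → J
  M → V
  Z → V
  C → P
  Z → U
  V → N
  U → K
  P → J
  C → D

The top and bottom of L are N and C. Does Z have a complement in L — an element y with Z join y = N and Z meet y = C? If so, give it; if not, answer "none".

For every candidate y, either Z ∨ y ≠ N or Z ∧ y ≠ C; no complement exists.

none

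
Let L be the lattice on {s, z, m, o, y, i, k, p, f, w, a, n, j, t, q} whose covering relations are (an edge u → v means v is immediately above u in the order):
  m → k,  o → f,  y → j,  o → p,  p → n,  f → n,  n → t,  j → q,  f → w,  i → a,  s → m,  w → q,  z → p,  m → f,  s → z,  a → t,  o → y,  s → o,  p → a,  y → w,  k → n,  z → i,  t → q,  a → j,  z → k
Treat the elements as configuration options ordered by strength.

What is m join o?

f

Common upper bounds of {m, o}: f, n, q, t, w.
The least among these is f.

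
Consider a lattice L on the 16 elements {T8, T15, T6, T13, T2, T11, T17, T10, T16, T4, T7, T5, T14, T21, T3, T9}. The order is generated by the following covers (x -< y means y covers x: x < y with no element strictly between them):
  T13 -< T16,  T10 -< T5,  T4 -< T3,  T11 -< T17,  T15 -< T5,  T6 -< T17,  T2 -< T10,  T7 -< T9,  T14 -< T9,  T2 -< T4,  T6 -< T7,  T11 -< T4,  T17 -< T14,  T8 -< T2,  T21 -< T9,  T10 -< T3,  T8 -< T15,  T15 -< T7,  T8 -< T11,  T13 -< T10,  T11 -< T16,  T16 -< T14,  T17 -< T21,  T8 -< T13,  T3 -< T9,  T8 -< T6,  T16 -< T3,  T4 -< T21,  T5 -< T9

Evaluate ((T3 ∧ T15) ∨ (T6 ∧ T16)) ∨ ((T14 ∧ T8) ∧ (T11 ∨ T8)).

T8

T3 ∧ T15 = T8
T6 ∧ T16 = T8
T8 ∨ T8 = T8
T14 ∧ T8 = T8
T11 ∨ T8 = T11
T8 ∧ T11 = T8
T8 ∨ T8 = T8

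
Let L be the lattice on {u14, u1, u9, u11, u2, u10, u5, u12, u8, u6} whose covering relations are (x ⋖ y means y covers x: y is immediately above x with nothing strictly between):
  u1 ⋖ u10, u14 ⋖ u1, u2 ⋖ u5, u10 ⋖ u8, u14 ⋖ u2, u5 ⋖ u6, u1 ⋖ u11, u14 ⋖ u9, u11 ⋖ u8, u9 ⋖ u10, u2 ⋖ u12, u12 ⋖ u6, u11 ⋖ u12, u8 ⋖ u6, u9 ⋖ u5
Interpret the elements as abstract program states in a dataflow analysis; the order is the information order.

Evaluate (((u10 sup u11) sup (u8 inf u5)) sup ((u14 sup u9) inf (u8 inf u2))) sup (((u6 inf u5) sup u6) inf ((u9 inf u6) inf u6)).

u8

u10 ∨ u11 = u8
u8 ∧ u5 = u9
u8 ∨ u9 = u8
u14 ∨ u9 = u9
u8 ∧ u2 = u14
u9 ∧ u14 = u14
u8 ∨ u14 = u8
u6 ∧ u5 = u5
u5 ∨ u6 = u6
u9 ∧ u6 = u9
u9 ∧ u6 = u9
u6 ∧ u9 = u9
u8 ∨ u9 = u8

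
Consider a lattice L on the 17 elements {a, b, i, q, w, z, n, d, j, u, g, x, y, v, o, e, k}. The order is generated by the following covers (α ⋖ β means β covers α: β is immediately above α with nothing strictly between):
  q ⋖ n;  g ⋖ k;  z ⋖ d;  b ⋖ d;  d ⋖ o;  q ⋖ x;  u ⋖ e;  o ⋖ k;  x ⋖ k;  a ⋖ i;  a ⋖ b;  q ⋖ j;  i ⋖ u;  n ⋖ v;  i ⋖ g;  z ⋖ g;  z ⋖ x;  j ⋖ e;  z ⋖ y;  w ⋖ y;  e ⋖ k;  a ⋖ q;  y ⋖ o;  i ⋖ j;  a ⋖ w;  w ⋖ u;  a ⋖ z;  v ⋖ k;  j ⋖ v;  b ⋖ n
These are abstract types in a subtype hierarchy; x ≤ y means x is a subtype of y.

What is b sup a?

Common upper bounds of {b, a}: b, d, k, n, o, v.
The least among these is b.

b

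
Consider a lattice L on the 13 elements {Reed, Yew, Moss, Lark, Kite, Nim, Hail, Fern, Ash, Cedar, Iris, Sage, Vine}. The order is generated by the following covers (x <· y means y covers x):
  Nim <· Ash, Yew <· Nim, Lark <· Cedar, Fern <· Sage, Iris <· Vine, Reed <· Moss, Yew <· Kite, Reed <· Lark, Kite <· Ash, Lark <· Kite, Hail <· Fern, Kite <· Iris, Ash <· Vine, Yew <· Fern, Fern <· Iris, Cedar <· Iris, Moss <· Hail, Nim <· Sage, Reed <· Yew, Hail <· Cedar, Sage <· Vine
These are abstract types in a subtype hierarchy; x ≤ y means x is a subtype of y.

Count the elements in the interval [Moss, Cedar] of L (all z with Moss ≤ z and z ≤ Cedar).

The interval [Moss, Cedar] = {Cedar, Hail, Moss}, which has 3 elements.

3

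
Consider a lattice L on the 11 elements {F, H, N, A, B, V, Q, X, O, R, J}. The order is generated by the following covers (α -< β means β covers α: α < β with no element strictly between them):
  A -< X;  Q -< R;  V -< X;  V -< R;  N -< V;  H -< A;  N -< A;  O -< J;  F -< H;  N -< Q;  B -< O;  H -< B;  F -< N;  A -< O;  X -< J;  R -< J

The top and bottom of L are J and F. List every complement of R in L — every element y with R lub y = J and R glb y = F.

B, H

Need y with R ∨ y = J and R ∧ y = F.
Checking each element gives: B, H.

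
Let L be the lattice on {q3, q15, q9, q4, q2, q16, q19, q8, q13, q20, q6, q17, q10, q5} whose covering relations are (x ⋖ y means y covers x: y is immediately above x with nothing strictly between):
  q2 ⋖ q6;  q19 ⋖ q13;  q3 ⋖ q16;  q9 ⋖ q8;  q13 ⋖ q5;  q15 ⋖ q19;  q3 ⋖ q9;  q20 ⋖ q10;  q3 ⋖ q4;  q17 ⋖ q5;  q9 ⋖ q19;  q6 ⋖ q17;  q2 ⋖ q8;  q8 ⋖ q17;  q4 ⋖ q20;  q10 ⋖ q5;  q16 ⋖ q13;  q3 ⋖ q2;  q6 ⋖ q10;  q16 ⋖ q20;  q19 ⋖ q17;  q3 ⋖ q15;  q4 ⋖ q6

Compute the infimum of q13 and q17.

q19

Common lower bounds of {q13, q17}: q15, q19, q3, q9.
The greatest among these is q19.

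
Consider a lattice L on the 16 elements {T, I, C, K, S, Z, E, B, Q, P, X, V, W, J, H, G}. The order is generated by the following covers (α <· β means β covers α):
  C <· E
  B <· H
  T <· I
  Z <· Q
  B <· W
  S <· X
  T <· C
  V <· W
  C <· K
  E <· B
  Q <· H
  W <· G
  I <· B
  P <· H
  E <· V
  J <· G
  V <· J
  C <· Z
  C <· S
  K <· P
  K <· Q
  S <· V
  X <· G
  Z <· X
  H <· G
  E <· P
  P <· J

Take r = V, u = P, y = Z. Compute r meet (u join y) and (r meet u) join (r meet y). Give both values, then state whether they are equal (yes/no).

u join y = H, so r meet (u join y) = V meet H = E.
r meet u = E and r meet y = C, so (r meet u) join (r meet y) = E join C = E.
Equal: yes.

E; E; yes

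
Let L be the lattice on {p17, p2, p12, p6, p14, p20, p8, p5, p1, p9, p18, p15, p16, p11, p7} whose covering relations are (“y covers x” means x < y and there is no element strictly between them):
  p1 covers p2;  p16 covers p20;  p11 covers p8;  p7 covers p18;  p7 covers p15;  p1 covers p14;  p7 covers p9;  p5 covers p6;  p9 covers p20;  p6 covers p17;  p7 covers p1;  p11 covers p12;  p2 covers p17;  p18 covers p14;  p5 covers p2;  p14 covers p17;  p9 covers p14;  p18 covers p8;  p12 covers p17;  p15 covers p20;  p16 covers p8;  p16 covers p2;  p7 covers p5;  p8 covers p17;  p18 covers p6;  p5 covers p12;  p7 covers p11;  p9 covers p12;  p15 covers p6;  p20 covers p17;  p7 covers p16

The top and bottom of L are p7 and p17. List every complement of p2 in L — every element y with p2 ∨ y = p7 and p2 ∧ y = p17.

p11, p15, p18, p9

Need y with p2 ∨ y = p7 and p2 ∧ y = p17.
Checking each element gives: p11, p15, p18, p9.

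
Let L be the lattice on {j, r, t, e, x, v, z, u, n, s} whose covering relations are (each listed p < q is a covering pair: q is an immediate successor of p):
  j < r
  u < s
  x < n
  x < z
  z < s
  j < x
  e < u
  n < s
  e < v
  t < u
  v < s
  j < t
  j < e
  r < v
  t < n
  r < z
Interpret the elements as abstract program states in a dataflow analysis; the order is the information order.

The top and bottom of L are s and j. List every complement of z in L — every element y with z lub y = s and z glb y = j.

Need y with z ∨ y = s and z ∧ y = j.
Checking each element gives: e, t, u.

e, t, u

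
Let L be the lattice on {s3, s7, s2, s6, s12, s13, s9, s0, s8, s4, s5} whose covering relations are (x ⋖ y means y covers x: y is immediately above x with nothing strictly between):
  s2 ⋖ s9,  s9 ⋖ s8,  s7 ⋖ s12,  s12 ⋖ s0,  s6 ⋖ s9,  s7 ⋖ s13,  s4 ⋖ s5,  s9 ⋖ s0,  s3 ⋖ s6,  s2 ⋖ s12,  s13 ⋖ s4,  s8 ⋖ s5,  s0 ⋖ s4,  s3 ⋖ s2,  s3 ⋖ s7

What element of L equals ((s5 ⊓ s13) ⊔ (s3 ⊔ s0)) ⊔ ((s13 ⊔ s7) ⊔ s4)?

s4

s5 ∧ s13 = s13
s3 ∨ s0 = s0
s13 ∨ s0 = s4
s13 ∨ s7 = s13
s13 ∨ s4 = s4
s4 ∨ s4 = s4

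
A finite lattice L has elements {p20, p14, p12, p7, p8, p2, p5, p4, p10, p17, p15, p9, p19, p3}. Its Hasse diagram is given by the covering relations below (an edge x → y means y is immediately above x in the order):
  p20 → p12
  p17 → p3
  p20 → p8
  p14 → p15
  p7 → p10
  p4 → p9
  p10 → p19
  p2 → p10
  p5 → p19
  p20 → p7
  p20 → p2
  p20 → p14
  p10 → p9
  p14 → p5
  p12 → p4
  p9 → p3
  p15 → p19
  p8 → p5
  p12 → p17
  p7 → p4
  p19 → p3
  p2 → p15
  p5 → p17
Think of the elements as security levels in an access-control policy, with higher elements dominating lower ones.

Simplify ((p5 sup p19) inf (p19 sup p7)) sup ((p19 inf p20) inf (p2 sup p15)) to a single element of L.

p19

p5 ∨ p19 = p19
p19 ∨ p7 = p19
p19 ∧ p19 = p19
p19 ∧ p20 = p20
p2 ∨ p15 = p15
p20 ∧ p15 = p20
p19 ∨ p20 = p19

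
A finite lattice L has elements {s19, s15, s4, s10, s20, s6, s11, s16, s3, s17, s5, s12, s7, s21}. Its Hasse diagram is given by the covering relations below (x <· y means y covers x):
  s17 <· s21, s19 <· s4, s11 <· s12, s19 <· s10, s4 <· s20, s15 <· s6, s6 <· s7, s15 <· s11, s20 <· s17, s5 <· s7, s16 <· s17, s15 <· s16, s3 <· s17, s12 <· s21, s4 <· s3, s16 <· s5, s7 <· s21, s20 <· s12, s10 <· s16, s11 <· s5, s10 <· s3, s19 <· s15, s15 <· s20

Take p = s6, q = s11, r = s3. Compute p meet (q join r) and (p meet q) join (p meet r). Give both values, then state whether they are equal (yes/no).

s6; s15; no

q join r = s21, so p meet (q join r) = s6 meet s21 = s6.
p meet q = s15 and p meet r = s19, so (p meet q) join (p meet r) = s15 join s19 = s15.
Equal: no.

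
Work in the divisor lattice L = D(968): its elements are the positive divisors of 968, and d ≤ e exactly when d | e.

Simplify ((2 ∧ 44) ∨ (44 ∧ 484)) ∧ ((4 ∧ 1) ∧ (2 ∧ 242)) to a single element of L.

2 ∧ 44 = 2
44 ∧ 484 = 44
2 ∨ 44 = 44
4 ∧ 1 = 1
2 ∧ 242 = 2
1 ∧ 2 = 1
44 ∧ 1 = 1

1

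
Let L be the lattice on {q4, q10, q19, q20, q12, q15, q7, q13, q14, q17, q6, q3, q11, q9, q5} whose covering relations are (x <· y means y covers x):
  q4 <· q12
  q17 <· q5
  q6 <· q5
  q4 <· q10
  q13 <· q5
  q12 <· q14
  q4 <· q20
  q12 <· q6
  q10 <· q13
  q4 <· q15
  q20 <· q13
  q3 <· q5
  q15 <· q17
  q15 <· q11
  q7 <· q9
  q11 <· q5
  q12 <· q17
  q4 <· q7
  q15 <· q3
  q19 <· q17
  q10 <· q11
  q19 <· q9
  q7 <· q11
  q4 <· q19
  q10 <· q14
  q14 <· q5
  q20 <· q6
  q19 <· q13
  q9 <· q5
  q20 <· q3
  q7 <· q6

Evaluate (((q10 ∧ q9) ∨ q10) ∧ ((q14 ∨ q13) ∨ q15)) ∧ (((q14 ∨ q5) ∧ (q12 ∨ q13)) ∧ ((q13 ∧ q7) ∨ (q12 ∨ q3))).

q10 ∧ q9 = q4
q4 ∨ q10 = q10
q14 ∨ q13 = q5
q5 ∨ q15 = q5
q10 ∧ q5 = q10
q14 ∨ q5 = q5
q12 ∨ q13 = q5
q5 ∧ q5 = q5
q13 ∧ q7 = q4
q12 ∨ q3 = q5
q4 ∨ q5 = q5
q5 ∧ q5 = q5
q10 ∧ q5 = q10

q10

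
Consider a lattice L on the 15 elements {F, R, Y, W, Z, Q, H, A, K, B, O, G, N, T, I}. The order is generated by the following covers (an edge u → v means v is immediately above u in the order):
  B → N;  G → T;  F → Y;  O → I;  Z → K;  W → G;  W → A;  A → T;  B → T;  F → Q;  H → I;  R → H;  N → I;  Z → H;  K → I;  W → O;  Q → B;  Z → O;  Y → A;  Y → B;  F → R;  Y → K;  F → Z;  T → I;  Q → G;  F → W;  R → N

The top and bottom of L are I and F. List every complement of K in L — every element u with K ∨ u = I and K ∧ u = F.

G, Q, R, W

Need u with K ∨ u = I and K ∧ u = F.
Checking each element gives: G, Q, R, W.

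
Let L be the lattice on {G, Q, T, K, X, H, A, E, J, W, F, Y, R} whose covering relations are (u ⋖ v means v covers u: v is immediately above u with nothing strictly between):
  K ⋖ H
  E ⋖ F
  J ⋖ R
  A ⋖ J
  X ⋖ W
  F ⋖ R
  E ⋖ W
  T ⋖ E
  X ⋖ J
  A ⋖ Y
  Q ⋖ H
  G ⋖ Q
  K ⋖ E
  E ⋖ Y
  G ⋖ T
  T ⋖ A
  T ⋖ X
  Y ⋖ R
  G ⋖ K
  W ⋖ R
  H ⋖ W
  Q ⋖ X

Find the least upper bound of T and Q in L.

X

Common upper bounds of {T, Q}: J, R, W, X.
The least among these is X.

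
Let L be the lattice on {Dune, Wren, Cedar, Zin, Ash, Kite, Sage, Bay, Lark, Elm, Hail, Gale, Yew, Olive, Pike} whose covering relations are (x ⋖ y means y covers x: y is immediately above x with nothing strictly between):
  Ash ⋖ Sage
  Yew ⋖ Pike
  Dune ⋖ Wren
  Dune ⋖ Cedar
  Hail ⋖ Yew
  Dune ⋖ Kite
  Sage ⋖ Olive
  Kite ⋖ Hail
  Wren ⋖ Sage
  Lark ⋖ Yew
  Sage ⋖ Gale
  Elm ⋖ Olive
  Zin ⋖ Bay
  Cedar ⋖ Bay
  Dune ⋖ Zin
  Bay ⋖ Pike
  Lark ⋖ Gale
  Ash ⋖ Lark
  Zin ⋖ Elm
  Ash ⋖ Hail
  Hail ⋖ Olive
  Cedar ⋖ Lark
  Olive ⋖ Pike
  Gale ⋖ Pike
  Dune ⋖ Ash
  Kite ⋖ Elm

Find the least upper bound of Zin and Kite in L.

Common upper bounds of {Zin, Kite}: Elm, Olive, Pike.
The least among these is Elm.

Elm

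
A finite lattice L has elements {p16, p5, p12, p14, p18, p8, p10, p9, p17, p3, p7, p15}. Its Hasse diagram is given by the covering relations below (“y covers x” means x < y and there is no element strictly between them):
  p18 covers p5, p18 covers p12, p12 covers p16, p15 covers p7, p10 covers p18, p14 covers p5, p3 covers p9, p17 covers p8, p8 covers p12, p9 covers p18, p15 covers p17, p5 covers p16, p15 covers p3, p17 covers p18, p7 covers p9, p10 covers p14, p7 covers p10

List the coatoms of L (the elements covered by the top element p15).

p17, p3, p7

The coatoms are exactly the elements covered by p15: p17, p3, p7.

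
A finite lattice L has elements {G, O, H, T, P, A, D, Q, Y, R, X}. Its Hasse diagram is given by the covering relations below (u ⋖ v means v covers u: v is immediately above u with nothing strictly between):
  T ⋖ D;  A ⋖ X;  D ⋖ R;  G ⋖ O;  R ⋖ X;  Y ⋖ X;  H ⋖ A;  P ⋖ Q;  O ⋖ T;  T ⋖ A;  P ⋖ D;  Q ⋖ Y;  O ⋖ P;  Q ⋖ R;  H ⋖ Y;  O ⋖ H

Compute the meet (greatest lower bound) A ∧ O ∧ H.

Common lower bounds of {A, O, H}: G, O.
The greatest among these is O.

O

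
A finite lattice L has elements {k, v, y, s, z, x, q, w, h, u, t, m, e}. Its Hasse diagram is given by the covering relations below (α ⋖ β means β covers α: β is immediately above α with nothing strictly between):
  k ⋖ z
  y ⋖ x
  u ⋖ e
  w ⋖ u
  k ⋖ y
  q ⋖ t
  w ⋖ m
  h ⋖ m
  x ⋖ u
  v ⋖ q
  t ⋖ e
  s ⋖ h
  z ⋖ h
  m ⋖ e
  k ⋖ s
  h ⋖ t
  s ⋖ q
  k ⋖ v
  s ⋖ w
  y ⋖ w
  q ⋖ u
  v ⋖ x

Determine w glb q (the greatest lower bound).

Common lower bounds of {w, q}: k, s.
The greatest among these is s.

s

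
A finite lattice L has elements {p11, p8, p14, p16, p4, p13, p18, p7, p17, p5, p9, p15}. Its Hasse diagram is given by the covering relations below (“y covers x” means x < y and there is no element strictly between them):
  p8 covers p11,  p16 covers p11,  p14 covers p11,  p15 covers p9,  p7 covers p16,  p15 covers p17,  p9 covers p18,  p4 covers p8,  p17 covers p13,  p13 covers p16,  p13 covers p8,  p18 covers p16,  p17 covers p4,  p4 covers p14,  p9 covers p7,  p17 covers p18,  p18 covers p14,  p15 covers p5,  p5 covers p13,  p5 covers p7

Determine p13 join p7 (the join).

p5

Common upper bounds of {p13, p7}: p15, p5.
The least among these is p5.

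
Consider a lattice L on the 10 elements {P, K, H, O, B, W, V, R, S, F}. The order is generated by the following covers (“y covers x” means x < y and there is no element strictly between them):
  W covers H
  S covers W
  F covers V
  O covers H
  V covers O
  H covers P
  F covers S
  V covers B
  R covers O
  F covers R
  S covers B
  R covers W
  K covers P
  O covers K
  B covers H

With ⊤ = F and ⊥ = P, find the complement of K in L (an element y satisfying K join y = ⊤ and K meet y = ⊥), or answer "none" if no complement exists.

S

Need y with K ∨ y = F and K ∧ y = P.
Checking each element gives: S.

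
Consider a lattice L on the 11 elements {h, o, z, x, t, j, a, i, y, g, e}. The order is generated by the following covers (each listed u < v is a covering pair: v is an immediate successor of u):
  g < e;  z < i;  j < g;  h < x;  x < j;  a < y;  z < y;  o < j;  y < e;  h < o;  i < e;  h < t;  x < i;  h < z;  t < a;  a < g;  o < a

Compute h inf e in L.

h ∧ e = h

h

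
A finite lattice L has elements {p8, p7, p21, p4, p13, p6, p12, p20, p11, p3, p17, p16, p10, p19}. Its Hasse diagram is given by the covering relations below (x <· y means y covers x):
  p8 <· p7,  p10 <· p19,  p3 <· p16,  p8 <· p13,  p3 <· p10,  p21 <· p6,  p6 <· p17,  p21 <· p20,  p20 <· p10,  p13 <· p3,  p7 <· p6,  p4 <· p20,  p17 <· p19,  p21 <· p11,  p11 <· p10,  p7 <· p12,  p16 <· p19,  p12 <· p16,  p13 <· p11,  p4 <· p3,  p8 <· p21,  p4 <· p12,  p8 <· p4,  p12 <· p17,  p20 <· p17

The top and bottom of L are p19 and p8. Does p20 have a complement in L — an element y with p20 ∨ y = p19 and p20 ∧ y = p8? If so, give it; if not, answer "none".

For every candidate y, either p20 ∨ y ≠ p19 or p20 ∧ y ≠ p8; no complement exists.

none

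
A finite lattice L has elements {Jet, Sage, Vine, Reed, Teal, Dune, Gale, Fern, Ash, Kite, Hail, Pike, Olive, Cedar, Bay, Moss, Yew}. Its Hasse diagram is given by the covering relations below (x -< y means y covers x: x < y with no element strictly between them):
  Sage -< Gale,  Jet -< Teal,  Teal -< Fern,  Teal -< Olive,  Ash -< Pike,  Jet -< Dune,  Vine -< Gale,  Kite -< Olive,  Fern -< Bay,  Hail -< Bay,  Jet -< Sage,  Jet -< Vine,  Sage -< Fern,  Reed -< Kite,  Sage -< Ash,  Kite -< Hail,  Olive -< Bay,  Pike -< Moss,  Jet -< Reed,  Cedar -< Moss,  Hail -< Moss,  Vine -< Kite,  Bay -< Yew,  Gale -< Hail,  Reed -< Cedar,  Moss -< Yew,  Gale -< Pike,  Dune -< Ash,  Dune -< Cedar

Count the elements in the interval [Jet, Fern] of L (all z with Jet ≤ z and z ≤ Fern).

4

The interval [Jet, Fern] = {Fern, Jet, Sage, Teal}, which has 4 elements.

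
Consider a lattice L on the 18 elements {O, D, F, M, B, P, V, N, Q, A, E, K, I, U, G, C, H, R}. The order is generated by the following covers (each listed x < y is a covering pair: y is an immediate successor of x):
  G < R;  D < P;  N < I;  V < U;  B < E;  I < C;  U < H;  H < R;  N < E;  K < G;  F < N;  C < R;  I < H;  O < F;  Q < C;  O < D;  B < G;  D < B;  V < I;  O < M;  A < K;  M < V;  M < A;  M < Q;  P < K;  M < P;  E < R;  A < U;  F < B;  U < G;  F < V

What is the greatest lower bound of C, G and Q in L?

Common lower bounds of {C, G, Q}: M, O.
The greatest among these is M.

M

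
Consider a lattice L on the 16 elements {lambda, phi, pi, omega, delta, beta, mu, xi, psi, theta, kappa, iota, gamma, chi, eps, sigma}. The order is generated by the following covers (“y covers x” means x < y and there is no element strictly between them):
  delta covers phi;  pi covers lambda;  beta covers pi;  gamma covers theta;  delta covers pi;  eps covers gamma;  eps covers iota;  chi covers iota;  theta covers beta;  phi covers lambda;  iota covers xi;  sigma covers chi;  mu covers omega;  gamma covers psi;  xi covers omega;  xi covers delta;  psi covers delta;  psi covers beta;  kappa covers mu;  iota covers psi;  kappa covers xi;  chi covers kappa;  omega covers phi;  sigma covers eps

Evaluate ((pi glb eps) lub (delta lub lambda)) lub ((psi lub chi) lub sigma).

pi ∧ eps = pi
delta ∨ lambda = delta
pi ∨ delta = delta
psi ∨ chi = chi
chi ∨ sigma = sigma
delta ∨ sigma = sigma

sigma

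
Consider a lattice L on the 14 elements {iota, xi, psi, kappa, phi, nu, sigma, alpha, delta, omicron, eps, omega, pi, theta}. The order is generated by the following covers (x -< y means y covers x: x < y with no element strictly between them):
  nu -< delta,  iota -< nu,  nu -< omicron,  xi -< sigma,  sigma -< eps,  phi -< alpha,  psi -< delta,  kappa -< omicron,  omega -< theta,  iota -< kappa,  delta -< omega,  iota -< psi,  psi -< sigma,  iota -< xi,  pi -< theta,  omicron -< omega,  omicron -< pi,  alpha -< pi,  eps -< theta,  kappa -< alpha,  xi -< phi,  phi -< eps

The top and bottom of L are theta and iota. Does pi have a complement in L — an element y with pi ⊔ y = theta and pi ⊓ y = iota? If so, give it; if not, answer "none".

Need y with pi ∨ y = theta and pi ∧ y = iota.
Checking each element gives: psi.

psi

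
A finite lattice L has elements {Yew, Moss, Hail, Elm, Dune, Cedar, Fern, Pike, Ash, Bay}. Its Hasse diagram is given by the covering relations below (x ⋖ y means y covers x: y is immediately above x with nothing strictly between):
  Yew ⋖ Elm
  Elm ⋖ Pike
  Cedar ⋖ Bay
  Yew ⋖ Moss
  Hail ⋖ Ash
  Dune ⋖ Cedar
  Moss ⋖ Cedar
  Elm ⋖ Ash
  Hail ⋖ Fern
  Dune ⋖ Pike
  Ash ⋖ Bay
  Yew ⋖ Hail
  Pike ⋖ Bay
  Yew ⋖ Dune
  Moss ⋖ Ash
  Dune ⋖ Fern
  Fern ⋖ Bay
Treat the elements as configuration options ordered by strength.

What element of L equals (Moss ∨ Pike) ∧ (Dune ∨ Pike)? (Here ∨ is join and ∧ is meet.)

Moss ∨ Pike = Bay
Dune ∨ Pike = Pike
Bay ∧ Pike = Pike

Pike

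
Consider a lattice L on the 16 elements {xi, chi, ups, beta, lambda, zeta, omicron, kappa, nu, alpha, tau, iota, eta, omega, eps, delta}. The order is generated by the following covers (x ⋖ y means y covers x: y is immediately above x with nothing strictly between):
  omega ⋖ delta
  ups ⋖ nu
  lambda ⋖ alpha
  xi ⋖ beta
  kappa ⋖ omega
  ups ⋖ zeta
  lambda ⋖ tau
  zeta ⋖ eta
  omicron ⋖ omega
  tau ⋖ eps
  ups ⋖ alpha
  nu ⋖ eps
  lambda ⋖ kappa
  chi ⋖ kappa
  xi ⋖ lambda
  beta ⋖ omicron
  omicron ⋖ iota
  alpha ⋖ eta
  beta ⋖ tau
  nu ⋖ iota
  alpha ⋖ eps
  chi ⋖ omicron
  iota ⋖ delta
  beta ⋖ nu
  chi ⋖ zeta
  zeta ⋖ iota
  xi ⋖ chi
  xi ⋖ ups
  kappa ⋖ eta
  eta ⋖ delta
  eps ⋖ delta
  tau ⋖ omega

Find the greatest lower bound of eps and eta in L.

Common lower bounds of {eps, eta}: alpha, lambda, ups, xi.
The greatest among these is alpha.

alpha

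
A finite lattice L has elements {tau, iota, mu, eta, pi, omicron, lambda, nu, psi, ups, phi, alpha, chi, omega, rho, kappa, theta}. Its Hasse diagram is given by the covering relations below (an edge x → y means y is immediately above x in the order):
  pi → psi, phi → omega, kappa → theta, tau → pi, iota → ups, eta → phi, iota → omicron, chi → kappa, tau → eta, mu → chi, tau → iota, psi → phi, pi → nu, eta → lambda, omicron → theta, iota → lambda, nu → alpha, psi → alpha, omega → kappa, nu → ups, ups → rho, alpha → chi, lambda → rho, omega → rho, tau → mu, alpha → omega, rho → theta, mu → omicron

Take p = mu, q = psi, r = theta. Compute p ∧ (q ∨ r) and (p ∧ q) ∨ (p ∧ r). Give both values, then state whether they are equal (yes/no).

q ∨ r = theta, so p ∧ (q ∨ r) = mu ∧ theta = mu.
p ∧ q = tau and p ∧ r = mu, so (p ∧ q) ∨ (p ∧ r) = tau ∨ mu = mu.
Equal: yes.

mu; mu; yes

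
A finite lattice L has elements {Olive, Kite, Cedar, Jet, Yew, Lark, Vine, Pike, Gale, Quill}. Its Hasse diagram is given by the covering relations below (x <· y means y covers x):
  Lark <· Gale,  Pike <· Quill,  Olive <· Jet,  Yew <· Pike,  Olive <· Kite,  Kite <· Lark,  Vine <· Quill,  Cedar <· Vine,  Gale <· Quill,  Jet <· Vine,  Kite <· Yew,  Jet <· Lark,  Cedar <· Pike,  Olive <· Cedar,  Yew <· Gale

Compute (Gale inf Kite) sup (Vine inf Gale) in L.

Lark

Gale ∧ Kite = Kite
Vine ∧ Gale = Jet
Kite ∨ Jet = Lark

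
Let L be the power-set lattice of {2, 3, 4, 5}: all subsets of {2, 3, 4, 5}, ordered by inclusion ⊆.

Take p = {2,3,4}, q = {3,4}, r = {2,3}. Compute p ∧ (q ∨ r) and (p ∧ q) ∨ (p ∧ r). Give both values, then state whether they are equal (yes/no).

{2,3,4}; {2,3,4}; yes

q ∨ r = {2,3,4}, so p ∧ (q ∨ r) = {2,3,4} ∧ {2,3,4} = {2,3,4}.
p ∧ q = {3,4} and p ∧ r = {2,3}, so (p ∧ q) ∨ (p ∧ r) = {3,4} ∨ {2,3} = {2,3,4}.
Equal: yes.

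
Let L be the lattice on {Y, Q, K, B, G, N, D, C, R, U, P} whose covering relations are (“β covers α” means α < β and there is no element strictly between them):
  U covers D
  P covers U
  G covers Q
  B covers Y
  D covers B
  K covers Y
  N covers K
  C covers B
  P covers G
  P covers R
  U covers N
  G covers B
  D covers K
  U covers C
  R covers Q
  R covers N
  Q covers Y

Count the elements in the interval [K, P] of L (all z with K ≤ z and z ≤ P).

6

The interval [K, P] = {D, K, N, P, R, U}, which has 6 elements.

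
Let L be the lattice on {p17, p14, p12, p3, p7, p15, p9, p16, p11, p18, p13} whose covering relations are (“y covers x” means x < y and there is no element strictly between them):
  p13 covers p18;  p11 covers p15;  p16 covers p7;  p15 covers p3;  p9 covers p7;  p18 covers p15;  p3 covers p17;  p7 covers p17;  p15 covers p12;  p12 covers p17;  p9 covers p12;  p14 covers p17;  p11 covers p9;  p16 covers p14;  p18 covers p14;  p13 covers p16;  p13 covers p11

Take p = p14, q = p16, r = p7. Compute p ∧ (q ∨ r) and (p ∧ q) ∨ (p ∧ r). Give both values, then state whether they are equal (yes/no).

q ∨ r = p16, so p ∧ (q ∨ r) = p14 ∧ p16 = p14.
p ∧ q = p14 and p ∧ r = p17, so (p ∧ q) ∨ (p ∧ r) = p14 ∨ p17 = p14.
Equal: yes.

p14; p14; yes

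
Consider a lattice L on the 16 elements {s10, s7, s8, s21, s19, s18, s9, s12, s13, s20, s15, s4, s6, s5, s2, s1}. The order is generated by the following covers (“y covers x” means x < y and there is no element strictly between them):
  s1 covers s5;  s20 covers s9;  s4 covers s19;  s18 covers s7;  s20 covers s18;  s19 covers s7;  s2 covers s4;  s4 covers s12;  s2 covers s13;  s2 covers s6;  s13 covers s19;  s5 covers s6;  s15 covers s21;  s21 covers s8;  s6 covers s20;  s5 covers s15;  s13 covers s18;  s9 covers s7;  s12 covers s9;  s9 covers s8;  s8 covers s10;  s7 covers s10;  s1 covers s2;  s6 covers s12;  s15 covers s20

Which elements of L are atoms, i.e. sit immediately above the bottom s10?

The atoms are exactly the elements that cover s10: s7, s8.

s7, s8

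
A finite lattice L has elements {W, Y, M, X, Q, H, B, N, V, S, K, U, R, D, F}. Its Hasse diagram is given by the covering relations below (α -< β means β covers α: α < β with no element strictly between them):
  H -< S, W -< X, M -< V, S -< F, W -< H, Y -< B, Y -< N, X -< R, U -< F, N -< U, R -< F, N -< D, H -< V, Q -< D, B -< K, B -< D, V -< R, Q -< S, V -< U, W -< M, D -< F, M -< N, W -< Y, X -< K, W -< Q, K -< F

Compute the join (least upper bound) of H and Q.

S

Common upper bounds of {H, Q}: F, S.
The least among these is S.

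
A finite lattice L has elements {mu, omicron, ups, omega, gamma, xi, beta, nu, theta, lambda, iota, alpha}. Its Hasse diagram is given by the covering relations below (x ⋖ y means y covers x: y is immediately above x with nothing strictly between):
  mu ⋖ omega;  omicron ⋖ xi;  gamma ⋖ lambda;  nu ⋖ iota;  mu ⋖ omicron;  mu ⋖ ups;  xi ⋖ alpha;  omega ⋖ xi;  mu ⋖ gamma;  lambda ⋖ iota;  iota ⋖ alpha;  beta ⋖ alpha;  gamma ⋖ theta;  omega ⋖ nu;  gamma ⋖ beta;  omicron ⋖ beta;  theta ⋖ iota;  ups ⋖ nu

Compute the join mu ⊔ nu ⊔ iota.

Common upper bounds of {mu, nu, iota}: alpha, iota.
The least among these is iota.

iota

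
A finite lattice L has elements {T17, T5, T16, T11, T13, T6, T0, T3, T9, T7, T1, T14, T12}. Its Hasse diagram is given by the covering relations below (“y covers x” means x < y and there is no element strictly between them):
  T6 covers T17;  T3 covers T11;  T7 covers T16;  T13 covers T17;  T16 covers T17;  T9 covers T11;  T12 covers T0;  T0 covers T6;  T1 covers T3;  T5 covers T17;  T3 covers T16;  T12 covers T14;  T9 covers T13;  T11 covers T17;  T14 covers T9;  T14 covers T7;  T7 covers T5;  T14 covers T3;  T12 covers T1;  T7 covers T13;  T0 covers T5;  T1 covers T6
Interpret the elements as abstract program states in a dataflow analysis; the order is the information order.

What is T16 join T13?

Common upper bounds of {T16, T13}: T12, T14, T7.
The least among these is T7.

T7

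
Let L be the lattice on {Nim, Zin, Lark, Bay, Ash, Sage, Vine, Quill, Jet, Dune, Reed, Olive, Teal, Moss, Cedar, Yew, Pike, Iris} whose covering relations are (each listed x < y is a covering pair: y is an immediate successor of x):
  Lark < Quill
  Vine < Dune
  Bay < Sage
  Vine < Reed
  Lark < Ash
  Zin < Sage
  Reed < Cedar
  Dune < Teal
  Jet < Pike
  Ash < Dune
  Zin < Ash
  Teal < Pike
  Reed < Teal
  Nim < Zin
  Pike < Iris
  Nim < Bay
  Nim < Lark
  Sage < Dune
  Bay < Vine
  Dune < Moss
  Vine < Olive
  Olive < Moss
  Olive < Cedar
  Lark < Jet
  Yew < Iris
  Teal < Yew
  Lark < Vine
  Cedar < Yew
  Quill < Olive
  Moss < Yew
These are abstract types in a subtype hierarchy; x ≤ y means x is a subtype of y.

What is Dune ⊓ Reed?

Common lower bounds of {Dune, Reed}: Bay, Lark, Nim, Vine.
The greatest among these is Vine.

Vine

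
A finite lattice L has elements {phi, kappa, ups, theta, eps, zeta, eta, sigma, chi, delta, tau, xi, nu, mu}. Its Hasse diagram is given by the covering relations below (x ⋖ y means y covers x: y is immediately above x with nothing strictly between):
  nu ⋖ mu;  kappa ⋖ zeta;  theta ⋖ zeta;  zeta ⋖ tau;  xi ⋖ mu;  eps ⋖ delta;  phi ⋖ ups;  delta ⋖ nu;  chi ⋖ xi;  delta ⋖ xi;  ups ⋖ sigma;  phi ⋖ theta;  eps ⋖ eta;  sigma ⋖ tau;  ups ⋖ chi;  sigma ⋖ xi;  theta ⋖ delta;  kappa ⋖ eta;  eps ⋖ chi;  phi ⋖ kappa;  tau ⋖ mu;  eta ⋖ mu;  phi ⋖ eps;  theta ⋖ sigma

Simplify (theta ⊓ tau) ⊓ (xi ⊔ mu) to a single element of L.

theta

theta ∧ tau = theta
xi ∨ mu = mu
theta ∧ mu = theta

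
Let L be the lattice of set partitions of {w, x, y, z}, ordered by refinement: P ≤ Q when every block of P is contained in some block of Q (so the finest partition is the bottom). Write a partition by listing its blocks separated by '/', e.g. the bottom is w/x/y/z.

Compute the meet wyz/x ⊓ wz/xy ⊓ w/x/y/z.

The meet (common refinement) of wyz/x, wz/xy, w/x/y/z intersects blocks pairwise, giving w/x/y/z.

w/x/y/z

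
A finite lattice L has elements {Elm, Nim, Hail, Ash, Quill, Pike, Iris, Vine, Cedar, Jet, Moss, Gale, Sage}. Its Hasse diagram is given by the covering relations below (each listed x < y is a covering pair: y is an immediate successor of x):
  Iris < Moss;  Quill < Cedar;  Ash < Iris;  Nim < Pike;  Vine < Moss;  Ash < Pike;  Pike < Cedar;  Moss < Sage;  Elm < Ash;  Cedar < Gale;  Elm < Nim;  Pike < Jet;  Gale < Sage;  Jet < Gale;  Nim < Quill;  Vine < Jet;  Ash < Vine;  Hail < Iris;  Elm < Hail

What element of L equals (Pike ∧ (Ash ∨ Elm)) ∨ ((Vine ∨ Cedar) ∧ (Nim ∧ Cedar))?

Ash ∨ Elm = Ash
Pike ∧ Ash = Ash
Vine ∨ Cedar = Gale
Nim ∧ Cedar = Nim
Gale ∧ Nim = Nim
Ash ∨ Nim = Pike

Pike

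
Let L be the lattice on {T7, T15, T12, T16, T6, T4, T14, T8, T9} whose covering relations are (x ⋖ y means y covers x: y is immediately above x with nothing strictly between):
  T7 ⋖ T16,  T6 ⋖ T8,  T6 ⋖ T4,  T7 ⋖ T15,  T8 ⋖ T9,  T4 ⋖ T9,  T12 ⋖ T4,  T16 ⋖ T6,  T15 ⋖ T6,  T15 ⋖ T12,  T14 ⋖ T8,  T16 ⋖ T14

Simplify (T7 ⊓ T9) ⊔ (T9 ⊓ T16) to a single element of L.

T7 ∧ T9 = T7
T9 ∧ T16 = T16
T7 ∨ T16 = T16

T16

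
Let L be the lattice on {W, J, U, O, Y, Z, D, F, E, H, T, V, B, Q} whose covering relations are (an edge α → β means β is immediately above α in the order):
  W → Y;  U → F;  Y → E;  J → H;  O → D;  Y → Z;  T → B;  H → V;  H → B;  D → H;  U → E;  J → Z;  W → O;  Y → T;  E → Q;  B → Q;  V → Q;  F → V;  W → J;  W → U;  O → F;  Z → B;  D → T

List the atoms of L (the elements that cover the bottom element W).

J, O, U, Y

The atoms are exactly the elements that cover W: J, O, U, Y.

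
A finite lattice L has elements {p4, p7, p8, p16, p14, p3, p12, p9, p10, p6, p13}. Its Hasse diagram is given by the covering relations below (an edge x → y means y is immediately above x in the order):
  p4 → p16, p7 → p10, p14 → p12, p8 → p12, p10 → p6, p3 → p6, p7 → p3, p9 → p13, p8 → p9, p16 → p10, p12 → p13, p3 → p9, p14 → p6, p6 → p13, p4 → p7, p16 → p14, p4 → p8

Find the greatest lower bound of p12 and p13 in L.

Common lower bounds of {p12, p13}: p12, p14, p16, p4, p8.
The greatest among these is p12.

p12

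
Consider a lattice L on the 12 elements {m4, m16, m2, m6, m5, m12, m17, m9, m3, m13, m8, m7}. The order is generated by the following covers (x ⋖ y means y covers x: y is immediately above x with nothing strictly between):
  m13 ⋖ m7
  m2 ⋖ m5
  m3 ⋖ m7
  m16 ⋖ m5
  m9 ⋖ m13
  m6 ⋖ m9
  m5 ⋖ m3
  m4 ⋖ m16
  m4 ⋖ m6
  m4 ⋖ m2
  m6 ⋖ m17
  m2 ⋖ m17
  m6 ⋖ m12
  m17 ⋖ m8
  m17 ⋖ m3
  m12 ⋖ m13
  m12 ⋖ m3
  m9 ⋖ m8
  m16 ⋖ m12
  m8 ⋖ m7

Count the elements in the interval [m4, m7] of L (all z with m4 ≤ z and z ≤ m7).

12

The interval [m4, m7] = {m12, m13, m16, m17, m2, m3, m4, m5, m6, m7, m8, m9}, which has 12 elements.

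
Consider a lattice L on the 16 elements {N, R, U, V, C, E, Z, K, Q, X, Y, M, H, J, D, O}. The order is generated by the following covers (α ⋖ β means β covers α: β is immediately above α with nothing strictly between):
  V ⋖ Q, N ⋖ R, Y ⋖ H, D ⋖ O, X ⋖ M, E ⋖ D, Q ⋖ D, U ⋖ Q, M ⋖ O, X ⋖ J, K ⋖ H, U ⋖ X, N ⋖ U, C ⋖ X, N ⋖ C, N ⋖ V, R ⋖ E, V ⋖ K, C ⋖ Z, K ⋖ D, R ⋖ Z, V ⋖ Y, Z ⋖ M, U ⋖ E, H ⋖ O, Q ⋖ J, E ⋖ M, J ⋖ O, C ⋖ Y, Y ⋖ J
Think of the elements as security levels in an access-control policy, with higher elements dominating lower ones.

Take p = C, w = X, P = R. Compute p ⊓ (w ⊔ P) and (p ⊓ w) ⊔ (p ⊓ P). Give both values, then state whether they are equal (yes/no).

w ⊔ P = M, so p ⊓ (w ⊔ P) = C ⊓ M = C.
p ⊓ w = C and p ⊓ P = N, so (p ⊓ w) ⊔ (p ⊓ P) = C ⊔ N = C.
Equal: yes.

C; C; yes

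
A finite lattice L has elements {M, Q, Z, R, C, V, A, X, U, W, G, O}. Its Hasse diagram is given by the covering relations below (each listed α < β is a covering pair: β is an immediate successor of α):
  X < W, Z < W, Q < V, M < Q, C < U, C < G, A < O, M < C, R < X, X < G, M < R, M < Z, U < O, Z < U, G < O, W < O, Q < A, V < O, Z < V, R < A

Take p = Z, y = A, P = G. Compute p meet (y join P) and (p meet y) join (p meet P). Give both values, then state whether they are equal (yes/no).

Z; M; no

y join P = O, so p meet (y join P) = Z meet O = Z.
p meet y = M and p meet P = M, so (p meet y) join (p meet P) = M join M = M.
Equal: no.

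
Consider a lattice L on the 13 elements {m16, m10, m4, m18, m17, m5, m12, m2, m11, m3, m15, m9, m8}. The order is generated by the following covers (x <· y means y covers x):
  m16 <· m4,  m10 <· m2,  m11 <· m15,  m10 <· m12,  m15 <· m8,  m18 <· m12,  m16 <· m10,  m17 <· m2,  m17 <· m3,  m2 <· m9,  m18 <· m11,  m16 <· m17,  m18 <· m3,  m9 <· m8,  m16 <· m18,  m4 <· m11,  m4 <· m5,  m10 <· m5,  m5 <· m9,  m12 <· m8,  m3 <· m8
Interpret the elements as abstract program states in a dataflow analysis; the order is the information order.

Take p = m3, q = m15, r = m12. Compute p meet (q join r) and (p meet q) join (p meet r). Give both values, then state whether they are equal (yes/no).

q join r = m8, so p meet (q join r) = m3 meet m8 = m3.
p meet q = m18 and p meet r = m18, so (p meet q) join (p meet r) = m18 join m18 = m18.
Equal: no.

m3; m18; no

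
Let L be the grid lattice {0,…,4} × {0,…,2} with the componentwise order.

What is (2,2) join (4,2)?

(4,2)

Common upper bounds of {(2,2), (4,2)}: (4,2).
The least among these is (4,2).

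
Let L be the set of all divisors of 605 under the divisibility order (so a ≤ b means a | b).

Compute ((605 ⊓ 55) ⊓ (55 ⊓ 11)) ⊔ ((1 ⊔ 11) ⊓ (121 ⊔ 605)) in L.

605 ∧ 55 = 55
55 ∧ 11 = 11
55 ∧ 11 = 11
1 ∨ 11 = 11
121 ∨ 605 = 605
11 ∧ 605 = 11
11 ∨ 11 = 11

11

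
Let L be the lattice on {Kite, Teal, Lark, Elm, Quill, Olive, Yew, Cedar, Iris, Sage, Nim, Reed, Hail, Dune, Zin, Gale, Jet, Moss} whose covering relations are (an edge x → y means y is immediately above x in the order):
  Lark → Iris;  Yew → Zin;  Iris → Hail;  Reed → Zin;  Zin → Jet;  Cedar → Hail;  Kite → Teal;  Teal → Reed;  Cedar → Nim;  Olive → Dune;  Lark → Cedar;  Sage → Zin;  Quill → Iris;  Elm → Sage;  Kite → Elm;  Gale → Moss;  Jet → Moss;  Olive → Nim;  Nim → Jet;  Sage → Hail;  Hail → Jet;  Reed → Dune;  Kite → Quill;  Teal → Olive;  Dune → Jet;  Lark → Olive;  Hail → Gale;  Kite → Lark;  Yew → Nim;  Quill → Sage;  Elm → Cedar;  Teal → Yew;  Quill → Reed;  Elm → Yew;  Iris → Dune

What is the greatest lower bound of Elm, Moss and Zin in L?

Elm

Common lower bounds of {Elm, Moss, Zin}: Elm, Kite.
The greatest among these is Elm.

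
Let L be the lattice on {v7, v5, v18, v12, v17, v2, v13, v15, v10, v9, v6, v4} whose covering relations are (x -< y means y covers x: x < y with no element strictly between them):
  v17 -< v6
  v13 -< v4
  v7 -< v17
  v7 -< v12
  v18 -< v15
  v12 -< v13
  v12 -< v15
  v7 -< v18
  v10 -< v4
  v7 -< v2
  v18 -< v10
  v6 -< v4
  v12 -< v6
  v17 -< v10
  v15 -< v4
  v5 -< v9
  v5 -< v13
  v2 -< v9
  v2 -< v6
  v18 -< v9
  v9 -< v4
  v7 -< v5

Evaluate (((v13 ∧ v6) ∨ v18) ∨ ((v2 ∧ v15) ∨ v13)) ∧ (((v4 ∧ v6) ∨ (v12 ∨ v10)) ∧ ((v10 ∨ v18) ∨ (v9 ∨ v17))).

v4

v13 ∧ v6 = v12
v12 ∨ v18 = v15
v2 ∧ v15 = v7
v7 ∨ v13 = v13
v15 ∨ v13 = v4
v4 ∧ v6 = v6
v12 ∨ v10 = v4
v6 ∨ v4 = v4
v10 ∨ v18 = v10
v9 ∨ v17 = v4
v10 ∨ v4 = v4
v4 ∧ v4 = v4
v4 ∧ v4 = v4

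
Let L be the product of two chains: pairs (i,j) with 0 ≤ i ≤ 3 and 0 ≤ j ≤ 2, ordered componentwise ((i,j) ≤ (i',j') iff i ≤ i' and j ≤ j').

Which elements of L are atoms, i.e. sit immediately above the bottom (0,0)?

The atoms are exactly the elements that cover (0,0): (0,1), (1,0).

(0,1), (1,0)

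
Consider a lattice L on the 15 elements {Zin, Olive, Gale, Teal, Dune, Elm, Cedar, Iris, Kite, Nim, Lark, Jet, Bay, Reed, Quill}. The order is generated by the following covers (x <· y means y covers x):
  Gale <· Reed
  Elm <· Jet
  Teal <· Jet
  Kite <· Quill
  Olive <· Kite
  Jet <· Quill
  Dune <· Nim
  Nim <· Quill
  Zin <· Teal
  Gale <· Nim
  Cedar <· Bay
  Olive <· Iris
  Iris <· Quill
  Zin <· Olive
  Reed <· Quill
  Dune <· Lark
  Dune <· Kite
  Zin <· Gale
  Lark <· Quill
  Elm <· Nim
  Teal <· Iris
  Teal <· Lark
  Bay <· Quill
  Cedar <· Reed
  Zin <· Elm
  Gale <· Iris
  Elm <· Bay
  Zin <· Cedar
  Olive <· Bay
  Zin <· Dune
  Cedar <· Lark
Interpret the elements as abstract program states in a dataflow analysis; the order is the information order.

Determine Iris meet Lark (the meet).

Teal

Common lower bounds of {Iris, Lark}: Teal, Zin.
The greatest among these is Teal.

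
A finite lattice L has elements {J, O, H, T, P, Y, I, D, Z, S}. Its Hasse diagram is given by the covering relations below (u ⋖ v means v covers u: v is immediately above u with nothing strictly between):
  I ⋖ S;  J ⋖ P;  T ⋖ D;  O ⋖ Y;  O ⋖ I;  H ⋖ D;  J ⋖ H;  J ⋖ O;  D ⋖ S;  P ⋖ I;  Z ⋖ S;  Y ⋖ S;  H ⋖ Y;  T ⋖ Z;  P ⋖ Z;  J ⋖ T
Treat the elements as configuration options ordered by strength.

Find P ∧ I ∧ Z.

P

Common lower bounds of {P, I, Z}: J, P.
The greatest among these is P.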